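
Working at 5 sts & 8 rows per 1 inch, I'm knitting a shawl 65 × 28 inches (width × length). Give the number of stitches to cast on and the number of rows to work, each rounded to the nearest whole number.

Stitch gauge = 5/1 = 5 sts/in; 65 × 5 = 325.00 → 325 sts.
Row gauge = 8/1 = 8 rows/in; 28 × 8 = 224.00 → 224 rows.

Cast on 325 stitches and work 224 rows.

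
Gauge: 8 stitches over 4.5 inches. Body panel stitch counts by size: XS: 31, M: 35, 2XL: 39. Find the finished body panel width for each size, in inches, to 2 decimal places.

8/4.5 = 1.778 sts per in.
XS: 31 / 1.778 = 17.438 → 17.44 in.
M: 35 / 1.778 = 19.688 → 19.69 in.
2XL: 39 / 1.778 = 21.938 → 21.94 in.

XS 17.44 inches; M 19.69 inches; 2XL 21.94 inches.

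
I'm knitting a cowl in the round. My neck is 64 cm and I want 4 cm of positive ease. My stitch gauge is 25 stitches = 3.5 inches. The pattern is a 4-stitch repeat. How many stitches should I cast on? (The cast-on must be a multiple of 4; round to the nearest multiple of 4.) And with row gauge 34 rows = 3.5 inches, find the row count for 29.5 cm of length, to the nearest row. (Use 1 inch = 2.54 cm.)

Finished = 64 + 4 = 68 cm.
68 cm × 1/2.54 = 26.77 inches.
25/3.5 = 7.143 sts per in; 26.77 × 7.143 = 191.23 sts.
Nearest multiple of 4 → 192.
29.5 cm = 11.61 inches; × 9.714 = 112.82 → 113 rows.

Cast on 192 stitches; work 113 rows.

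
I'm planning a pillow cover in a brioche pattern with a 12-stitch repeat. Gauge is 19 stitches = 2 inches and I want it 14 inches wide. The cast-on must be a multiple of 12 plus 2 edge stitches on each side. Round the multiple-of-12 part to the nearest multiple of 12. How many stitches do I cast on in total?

19 / 2 = 9.5 sts per inch.
14 × 9.5 = 133.00 sts.
Less 4 edge sts → 129.00 for the repeat.
Nearest multiple of 12: 132.
Add back 4 edge sts → 136.

Cast on 136 stitches.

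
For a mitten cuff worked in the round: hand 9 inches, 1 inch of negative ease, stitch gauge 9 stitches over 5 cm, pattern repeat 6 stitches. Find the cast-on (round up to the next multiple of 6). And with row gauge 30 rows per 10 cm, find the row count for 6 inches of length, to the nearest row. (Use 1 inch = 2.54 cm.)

Finished = 9 − 1 = 8 inches.
8 inches × 2.54 = 20.32 cm.
9/5 = 1.8 sts per cm; 20.32 × 1.8 = 36.58 sts.
Next multiple of 6 → 42.
6 inches = 15.24 cm; × 3 = 45.72 → 46 rows.

Cast on 42 stitches; work 46 rows.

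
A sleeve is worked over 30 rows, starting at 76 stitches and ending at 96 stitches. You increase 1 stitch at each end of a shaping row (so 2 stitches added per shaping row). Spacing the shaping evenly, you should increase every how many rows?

Stitches to add: |96 − 76| = 20.
Shaping rows needed: 20 / 2 = 10.
30 rows / 10 = every 3 rows.

Increase every 3rd row.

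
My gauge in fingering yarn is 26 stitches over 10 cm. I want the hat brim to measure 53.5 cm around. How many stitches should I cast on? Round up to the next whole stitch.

Cast on 140 stitches.

26 stitches / 10 cm = 2.6 stitches per cm.
53.5 × 2.6 = 139.10 stitches.
Round up → 140.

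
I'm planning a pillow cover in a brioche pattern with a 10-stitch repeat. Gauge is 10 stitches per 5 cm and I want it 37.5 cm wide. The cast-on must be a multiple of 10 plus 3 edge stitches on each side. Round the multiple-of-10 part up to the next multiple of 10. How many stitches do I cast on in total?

10 / 5 = 2 sts per cm.
37.5 × 2 = 75.00 sts.
Less 6 edge sts → 69.00 for the repeat.
Next multiple of 10: 70.
Add back 6 edge sts → 76.

CO 76 sts.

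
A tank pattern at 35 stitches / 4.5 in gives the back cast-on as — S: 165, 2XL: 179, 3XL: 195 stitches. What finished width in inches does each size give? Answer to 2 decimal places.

35/4.5 = 7.778 sts per in.
S: 165 / 7.778 = 21.214 → 21.21 in.
2XL: 179 / 7.778 = 23.014 → 23.01 in.
3XL: 195 / 7.778 = 25.071 → 25.07 in.

S 21.21 inches; 2XL 23.01 inches; 3XL 25.07 inches.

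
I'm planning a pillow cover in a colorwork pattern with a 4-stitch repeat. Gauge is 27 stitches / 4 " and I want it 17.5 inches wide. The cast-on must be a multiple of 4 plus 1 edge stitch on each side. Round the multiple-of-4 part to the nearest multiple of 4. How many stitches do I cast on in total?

27 / 4 = 6.75 sts per inch.
17.5 × 6.75 = 118.12 sts.
Less 2 edge sts → 116.12 for the repeat.
Nearest multiple of 4: 116.
Add back 2 edge sts → 118.

Cast on 118 stitches.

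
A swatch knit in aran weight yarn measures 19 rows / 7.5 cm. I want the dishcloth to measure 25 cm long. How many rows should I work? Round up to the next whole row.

Knit 64 rows.

19 rows / 7.5 cm = 2.533 rows per cm.
25 × 2.533 = 63.33 rows.
Round up → 64.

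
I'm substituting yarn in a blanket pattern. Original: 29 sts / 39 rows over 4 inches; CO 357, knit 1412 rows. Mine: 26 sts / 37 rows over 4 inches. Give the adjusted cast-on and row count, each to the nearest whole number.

Stitches: 357 × 26/29 = 320.07 → 320.
Rows: 1412 × 37/39 = 1339.59 → 1340.

Cast on 320 stitches; work 1340 rows.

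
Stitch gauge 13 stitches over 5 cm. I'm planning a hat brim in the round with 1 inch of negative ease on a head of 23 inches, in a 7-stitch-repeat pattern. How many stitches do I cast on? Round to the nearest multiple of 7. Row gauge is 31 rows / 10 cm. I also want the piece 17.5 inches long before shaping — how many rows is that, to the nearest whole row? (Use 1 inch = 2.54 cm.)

Cast on 147 stitches; work 138 rows.

Finished = 23 − 1 = 22 inches.
22 inches × 2.54 = 55.88 cm.
13/5 = 2.6 sts per cm; 55.88 × 2.6 = 145.29 sts.
Nearest multiple of 7 → 147.
17.5 inches = 44.45 cm; × 3.1 = 137.79 → 138 rows.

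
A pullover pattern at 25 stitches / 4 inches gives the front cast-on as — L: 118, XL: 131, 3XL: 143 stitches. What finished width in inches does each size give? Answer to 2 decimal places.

L 18.88 inches; XL 20.96 inches; 3XL 22.88 inches.

25/4 = 6.25 sts per in.
L: 118 / 6.25 = 18.880 → 18.88 in.
XL: 131 / 6.25 = 20.960 → 20.96 in.
3XL: 143 / 6.25 = 22.880 → 22.88 in.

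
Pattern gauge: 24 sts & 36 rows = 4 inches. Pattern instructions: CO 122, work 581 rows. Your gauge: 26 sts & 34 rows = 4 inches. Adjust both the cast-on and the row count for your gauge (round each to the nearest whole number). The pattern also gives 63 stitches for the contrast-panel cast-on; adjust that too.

Cast on 132 stitches; work 549 rows; contrast-panel cast-on 68 stitches.

Stitches: 122 × 26/24 = 132.17 → 132.
Rows: 581 × 34/36 = 548.72 → 549.
contrast-panel cast-on: 63 × 26/24 = 68.25 → 68.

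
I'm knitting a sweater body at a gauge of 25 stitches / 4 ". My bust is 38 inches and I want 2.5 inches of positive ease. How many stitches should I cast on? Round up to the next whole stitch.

CO 254 sts.

Finished = 38 + 2.5 = 40.5 in.
25 / 4 = 6.25 sts per inch.
40.50 × 6.25 = 253.12 sts.
→ 254 sts.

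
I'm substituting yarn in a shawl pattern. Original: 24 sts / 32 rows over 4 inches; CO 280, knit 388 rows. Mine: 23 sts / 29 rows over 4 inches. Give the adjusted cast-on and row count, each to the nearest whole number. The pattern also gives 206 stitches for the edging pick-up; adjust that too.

Stitches: 280 × 23/24 = 268.33 → 268.
Rows: 388 × 29/32 = 351.62 → 352.
edging pick-up: 206 × 23/24 = 197.42 → 197.

Cast on 268 stitches; work 352 rows; edging pick-up 197 stitches.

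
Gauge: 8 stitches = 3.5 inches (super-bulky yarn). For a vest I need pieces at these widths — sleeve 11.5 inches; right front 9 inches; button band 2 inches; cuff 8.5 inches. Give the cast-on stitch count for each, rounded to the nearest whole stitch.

Rate = 8/3.5 = 2.286 sts per in.
sleeve: 11.5 × 2.286 = 26.29 → 26.
right front: 9 × 2.286 = 20.57 → 21.
button band: 2 × 2.286 = 4.57 → 5.
cuff: 8.5 × 2.286 = 19.43 → 19.

sleeve 26; right front 21; button band 5; cuff 19.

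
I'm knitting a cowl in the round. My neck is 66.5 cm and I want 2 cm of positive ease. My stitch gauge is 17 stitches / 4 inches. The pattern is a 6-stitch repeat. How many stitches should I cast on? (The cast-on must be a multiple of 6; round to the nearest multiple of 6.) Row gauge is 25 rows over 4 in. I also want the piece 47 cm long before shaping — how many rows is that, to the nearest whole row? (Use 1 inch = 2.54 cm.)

Cast on 114 stitches; work 116 rows.

Finished = 66.5 + 2 = 68.5 cm.
68.5 cm × 1/2.54 = 26.97 inches.
17/4 = 4.25 sts per in; 26.97 × 4.25 = 114.62 sts.
Nearest multiple of 6 → 114.
47 cm = 18.50 inches; × 6.25 = 115.65 → 116 rows.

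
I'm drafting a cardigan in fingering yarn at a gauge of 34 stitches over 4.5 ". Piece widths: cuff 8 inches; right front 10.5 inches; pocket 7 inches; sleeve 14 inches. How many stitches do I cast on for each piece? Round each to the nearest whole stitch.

cuff 60; right front 79; pocket 53; sleeve 106.

Rate = 34/4.5 = 7.556 sts per in.
cuff: 8 × 7.556 = 60.44 → 60.
right front: 10.5 × 7.556 = 79.33 → 79.
pocket: 7 × 7.556 = 52.89 → 53.
sleeve: 14 × 7.556 = 105.78 → 106.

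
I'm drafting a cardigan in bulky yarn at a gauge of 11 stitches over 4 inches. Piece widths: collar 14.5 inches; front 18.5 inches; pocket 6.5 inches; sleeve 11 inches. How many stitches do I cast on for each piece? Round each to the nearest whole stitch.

Rate = 11/4 = 2.75 sts per in.
collar: 14.5 × 2.75 = 39.88 → 40.
front: 18.5 × 2.75 = 50.88 → 51.
pocket: 6.5 × 2.75 = 17.88 → 18.
sleeve: 11 × 2.75 = 30.25 → 30.

collar 40; front 51; pocket 18; sleeve 30.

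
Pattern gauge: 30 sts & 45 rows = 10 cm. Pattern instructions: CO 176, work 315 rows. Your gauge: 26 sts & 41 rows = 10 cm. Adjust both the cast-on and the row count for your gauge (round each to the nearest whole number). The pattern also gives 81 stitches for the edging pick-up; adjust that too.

Stitches: 176 × 26/30 = 152.53 → 153.
Rows: 315 × 41/45 = 287.00 → 287.
edging pick-up: 81 × 26/30 = 70.20 → 70.

Cast on 153 stitches; work 287 rows; edging pick-up 70 stitches.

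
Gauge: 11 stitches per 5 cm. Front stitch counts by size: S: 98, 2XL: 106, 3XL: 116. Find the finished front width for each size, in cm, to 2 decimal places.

11/5 = 2.2 sts per cm.
S: 98 / 2.2 = 44.545 → 44.55 cm.
2XL: 106 / 2.2 = 48.182 → 48.18 cm.
3XL: 116 / 2.2 = 52.727 → 52.73 cm.

S 44.55 cm; 2XL 48.18 cm; 3XL 52.73 cm.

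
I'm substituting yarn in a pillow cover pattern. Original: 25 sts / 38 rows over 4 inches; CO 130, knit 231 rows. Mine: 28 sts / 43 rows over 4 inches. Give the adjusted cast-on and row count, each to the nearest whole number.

Stitches: 130 × 28/25 = 145.60 → 146.
Rows: 231 × 43/38 = 261.39 → 261.

Cast on 146 stitches; work 261 rows.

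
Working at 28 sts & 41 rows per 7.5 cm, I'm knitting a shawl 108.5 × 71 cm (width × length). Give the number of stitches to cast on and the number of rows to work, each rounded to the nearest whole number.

Stitch gauge = 28/7.5 = 3.733 sts/cm; 108.5 × 3.733 = 405.07 → 405 sts.
Row gauge = 41/7.5 = 5.467 rows/cm; 71 × 5.467 = 388.13 → 388 rows.

Cast on 405 stitches and work 388 rows.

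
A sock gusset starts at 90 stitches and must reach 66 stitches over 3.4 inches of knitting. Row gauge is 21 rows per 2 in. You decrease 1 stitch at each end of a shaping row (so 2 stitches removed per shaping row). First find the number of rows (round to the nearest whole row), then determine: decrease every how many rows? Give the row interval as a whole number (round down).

Decrease every 3rd row.

Rows = 3.4 × 10.5 = 35.7 → 36 rows.
Stitches to remove: 24 → 12 shaping rows (at 2 st each).
36 / 12 = 3.00 → every 3 rows.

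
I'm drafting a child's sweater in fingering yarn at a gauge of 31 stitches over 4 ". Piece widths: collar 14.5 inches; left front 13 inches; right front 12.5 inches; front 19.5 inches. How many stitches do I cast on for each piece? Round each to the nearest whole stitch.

collar 112; left front 101; right front 97; front 151.

Rate = 31/4 = 7.75 sts per in.
collar: 14.5 × 7.75 = 112.38 → 112.
left front: 13 × 7.75 = 100.75 → 101.
right front: 12.5 × 7.75 = 96.88 → 97.
front: 19.5 × 7.75 = 151.12 → 151.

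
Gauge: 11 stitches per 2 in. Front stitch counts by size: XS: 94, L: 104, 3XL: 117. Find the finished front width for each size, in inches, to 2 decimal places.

XS 17.09 inches; L 18.91 inches; 3XL 21.27 inches.

11/2 = 5.5 sts per in.
XS: 94 / 5.5 = 17.091 → 17.09 in.
L: 104 / 5.5 = 18.909 → 18.91 in.
3XL: 117 / 5.5 = 21.273 → 21.27 in.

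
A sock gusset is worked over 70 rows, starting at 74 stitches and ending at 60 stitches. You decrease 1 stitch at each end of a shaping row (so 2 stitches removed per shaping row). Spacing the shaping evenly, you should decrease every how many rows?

Stitches to remove: |60 − 74| = 14.
Shaping rows needed: 14 / 2 = 7.
70 rows / 7 = every 10 rows.

Decrease every 10th row.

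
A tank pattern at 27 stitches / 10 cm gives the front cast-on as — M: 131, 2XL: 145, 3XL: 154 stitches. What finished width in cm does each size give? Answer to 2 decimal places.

M 48.52 cm; 2XL 53.70 cm; 3XL 57.04 cm.

27/10 = 2.7 sts per cm.
M: 131 / 2.7 = 48.519 → 48.52 cm.
2XL: 145 / 2.7 = 53.704 → 53.70 cm.
3XL: 154 / 2.7 = 57.037 → 57.04 cm.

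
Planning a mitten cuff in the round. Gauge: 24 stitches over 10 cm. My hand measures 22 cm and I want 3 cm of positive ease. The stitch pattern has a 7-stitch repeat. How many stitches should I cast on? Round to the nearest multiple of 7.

Cast on 63 stitches.

Finished = 22 + 3 = 25 cm.
24 / 10 = 2.4 sts/cm.
25 × 2.4 = 60.00 sts.
Nearest multiple of 7: 63.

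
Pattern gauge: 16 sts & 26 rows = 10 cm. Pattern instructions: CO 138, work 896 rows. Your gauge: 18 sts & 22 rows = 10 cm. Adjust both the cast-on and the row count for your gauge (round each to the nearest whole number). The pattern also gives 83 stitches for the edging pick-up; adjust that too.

Cast on 155 stitches; work 758 rows; edging pick-up 93 stitches.

Stitches: 138 × 18/16 = 155.25 → 155.
Rows: 896 × 22/26 = 758.15 → 758.
edging pick-up: 83 × 18/16 = 93.38 → 93.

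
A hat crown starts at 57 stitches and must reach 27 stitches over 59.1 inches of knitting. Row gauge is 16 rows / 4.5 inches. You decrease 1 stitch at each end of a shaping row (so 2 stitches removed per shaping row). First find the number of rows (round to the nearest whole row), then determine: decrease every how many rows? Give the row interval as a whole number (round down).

Decrease every 14th row.

Rows = 59.1 × 3.556 = 210.1 → 210 rows.
Stitches to remove: 30 → 15 shaping rows (at 2 st each).
210 / 15 = 14.00 → every 14 rows.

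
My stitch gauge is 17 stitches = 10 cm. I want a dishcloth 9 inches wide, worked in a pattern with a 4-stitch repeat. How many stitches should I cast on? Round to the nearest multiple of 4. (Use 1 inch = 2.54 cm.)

9 in = 9 × 2.54 = 22.86 cm.
17 / 10 = 1.7 sts/cm.
22.86 × 1.7 = 38.86 sts.
→ 40.

CO 40 sts.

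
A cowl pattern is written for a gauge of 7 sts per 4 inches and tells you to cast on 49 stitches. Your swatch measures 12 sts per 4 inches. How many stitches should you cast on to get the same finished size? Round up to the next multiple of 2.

Scale factor = 12 / 7 = 1.714.
49 × 12 / 7 = 84.00 sts.

CO 84 sts.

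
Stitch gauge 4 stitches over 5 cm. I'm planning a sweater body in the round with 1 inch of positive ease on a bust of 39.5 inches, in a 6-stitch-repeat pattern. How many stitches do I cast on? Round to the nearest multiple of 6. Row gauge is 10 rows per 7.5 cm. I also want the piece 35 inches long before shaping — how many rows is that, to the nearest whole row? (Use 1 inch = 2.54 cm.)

Cast on 84 stitches; work 119 rows.

Finished = 39.5 + 1 = 40.5 inches.
40.5 inches × 2.54 = 102.87 cm.
4/5 = 0.8 sts per cm; 102.87 × 0.8 = 82.30 sts.
Nearest multiple of 6 → 84.
35 inches = 88.90 cm; × 1.333 = 118.53 → 119 rows.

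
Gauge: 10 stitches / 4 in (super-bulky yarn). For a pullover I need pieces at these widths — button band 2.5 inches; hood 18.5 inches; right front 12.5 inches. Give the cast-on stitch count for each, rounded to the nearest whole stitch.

button band 6; hood 46; right front 31.

Rate = 10/4 = 2.5 sts per in.
button band: 2.5 × 2.5 = 6.25 → 6.
hood: 18.5 × 2.5 = 46.25 → 46.
right front: 12.5 × 2.5 = 31.25 → 31.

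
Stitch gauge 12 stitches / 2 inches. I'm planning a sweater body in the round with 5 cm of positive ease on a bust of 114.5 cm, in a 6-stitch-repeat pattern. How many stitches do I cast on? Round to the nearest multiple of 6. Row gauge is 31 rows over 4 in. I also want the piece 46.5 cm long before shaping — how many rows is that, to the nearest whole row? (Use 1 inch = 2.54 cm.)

Cast on 282 stitches; work 142 rows.

Finished = 114.5 + 5 = 119.5 cm.
119.5 cm × 1/2.54 = 47.05 inches.
12/2 = 6 sts per in; 47.05 × 6 = 282.28 sts.
Nearest multiple of 6 → 282.
46.5 cm = 18.31 inches; × 7.75 = 141.88 → 142 rows.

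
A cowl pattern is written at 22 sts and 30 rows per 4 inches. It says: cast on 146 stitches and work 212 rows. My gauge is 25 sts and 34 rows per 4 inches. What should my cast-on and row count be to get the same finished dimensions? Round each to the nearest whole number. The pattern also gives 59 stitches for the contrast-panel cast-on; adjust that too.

Cast on 166 stitches; work 240 rows; contrast-panel cast-on 67 stitches.

Stitches: 146 × 25/22 = 165.91 → 166.
Rows: 212 × 34/30 = 240.27 → 240.
contrast-panel cast-on: 59 × 25/22 = 67.05 → 67.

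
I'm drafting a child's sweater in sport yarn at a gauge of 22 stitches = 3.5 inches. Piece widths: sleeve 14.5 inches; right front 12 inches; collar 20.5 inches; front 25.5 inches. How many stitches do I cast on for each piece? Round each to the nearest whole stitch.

Rate = 22/3.5 = 6.286 sts per in.
sleeve: 14.5 × 6.286 = 91.14 → 91.
right front: 12 × 6.286 = 75.43 → 75.
collar: 20.5 × 6.286 = 128.86 → 129.
front: 25.5 × 6.286 = 160.29 → 160.

sleeve 91; right front 75; collar 129; front 160.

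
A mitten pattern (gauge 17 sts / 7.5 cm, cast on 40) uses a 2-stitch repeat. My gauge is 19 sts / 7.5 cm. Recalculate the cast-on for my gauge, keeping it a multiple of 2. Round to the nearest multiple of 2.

Cast on 44 stitches.

40 × 19 / 17 = 44.71.
Nearest multiple of 2: 44.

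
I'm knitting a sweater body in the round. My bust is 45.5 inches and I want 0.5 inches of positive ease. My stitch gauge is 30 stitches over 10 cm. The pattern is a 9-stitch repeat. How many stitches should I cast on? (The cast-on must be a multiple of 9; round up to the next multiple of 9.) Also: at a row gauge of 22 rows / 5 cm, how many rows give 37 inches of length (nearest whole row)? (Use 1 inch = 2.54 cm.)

Finished = 45.5 + 0.5 = 46 inches.
46 inches × 2.54 = 116.84 cm.
30/10 = 3 sts per cm; 116.84 × 3 = 350.52 sts.
Next multiple of 9 → 351.
37 inches = 93.98 cm; × 4.4 = 413.51 → 414 rows.

Cast on 351 stitches; work 414 rows.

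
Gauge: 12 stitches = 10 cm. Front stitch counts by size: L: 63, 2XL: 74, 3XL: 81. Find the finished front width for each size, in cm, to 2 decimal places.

12/10 = 1.2 sts per cm.
L: 63 / 1.2 = 52.500 → 52.50 cm.
2XL: 74 / 1.2 = 61.667 → 61.67 cm.
3XL: 81 / 1.2 = 67.500 → 67.50 cm.

L 52.50 cm; 2XL 61.67 cm; 3XL 67.50 cm.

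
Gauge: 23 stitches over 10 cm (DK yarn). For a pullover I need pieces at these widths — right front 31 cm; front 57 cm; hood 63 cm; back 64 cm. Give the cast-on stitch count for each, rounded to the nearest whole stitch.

Rate = 23/10 = 2.3 sts per cm.
right front: 31 × 2.3 = 71.30 → 71.
front: 57 × 2.3 = 131.10 → 131.
hood: 63 × 2.3 = 144.90 → 145.
back: 64 × 2.3 = 147.20 → 147.

right front 71; front 131; hood 145; back 147.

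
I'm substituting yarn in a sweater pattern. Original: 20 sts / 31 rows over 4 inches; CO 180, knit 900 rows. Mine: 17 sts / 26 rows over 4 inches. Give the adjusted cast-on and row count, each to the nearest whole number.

Stitches: 180 × 17/20 = 153.00 → 153.
Rows: 900 × 26/31 = 754.84 → 755.

Cast on 153 stitches; work 755 rows.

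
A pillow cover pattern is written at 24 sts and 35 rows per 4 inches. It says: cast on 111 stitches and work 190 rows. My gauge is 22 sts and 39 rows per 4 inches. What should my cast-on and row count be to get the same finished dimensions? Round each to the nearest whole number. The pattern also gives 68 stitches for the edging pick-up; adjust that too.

Stitches: 111 × 22/24 = 101.75 → 102.
Rows: 190 × 39/35 = 211.71 → 212.
edging pick-up: 68 × 22/24 = 62.33 → 62.

Cast on 102 stitches; work 212 rows; edging pick-up 62 stitches.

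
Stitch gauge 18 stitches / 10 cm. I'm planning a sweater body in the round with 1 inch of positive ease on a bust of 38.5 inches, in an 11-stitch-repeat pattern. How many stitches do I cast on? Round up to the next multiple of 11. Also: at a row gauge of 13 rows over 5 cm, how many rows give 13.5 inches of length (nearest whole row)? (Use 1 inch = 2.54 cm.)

Cast on 187 stitches; work 89 rows.

Finished = 38.5 + 1 = 39.5 inches.
39.5 inches × 2.54 = 100.33 cm.
18/10 = 1.8 sts per cm; 100.33 × 1.8 = 180.59 sts.
Next multiple of 11 → 187.
13.5 inches = 34.29 cm; × 2.6 = 89.15 → 89 rows.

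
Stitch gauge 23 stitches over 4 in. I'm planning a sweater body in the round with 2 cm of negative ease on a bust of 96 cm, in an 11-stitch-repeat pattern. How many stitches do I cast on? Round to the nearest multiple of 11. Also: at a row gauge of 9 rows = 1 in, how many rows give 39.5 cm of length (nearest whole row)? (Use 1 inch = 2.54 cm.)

Cast on 209 stitches; work 140 rows.

Finished = 96 − 2 = 94 cm.
94 cm × 1/2.54 = 37.01 inches.
23/4 = 5.75 sts per in; 37.01 × 5.75 = 212.80 sts.
Nearest multiple of 11 → 209.
39.5 cm = 15.55 inches; × 9 = 139.96 → 140 rows.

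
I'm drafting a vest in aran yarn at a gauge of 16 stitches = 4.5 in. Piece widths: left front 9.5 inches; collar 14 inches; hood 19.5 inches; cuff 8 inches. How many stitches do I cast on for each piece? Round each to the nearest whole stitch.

Rate = 16/4.5 = 3.556 sts per in.
left front: 9.5 × 3.556 = 33.78 → 34.
collar: 14 × 3.556 = 49.78 → 50.
hood: 19.5 × 3.556 = 69.33 → 69.
cuff: 8 × 3.556 = 28.44 → 28.

left front 34; collar 50; hood 69; cuff 28.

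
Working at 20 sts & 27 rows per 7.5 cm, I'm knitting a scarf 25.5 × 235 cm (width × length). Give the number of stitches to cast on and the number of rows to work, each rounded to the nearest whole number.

Stitch gauge = 20/7.5 = 2.667 sts/cm; 25.5 × 2.667 = 68.00 → 68 sts.
Row gauge = 27/7.5 = 3.6 rows/cm; 235 × 3.6 = 846.00 → 846 rows.

Cast on 68 stitches and work 846 rows.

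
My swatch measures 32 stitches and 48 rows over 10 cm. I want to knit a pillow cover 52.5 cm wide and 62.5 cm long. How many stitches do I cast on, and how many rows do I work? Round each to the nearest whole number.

Cast on 168 stitches and work 300 rows.

Stitch gauge = 32/10 = 3.2 sts/cm; 52.5 × 3.2 = 168.00 → 168 sts.
Row gauge = 48/10 = 4.8 rows/cm; 62.5 × 4.8 = 300.00 → 300 rows.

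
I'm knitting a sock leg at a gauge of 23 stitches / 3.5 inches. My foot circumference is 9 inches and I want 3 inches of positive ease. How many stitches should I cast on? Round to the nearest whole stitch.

Finished = 9 + 3 = 12 in.
23 / 3.5 = 6.571 sts per inch.
12.00 × 6.571 = 78.86 sts.
→ 79 sts.

79 stitches.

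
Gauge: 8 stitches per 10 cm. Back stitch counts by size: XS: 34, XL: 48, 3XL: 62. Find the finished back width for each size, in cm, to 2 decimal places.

XS 42.50 cm; XL 60.00 cm; 3XL 77.50 cm.

8/10 = 0.8 sts per cm.
XS: 34 / 0.8 = 42.500 → 42.50 cm.
XL: 48 / 0.8 = 60.000 → 60.00 cm.
3XL: 62 / 0.8 = 77.500 → 77.50 cm.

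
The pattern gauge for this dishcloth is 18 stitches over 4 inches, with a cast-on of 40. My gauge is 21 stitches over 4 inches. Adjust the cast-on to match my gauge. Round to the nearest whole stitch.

Scale factor = 21 / 18 = 1.167.
40 × 21 / 18 = 46.67 sts.
→ 47 sts.

Cast on 47 stitches.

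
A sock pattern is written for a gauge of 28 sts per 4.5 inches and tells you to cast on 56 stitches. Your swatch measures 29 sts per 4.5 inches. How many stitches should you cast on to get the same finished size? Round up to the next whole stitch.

Cast on 58 stitches.

Scale factor = 29 / 28 = 1.036.
56 × 29 / 28 = 58.00 sts.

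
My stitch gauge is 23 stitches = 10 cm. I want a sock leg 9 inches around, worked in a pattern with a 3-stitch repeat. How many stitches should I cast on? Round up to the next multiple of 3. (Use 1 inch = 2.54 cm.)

9 in = 9 × 2.54 = 22.86 cm.
23 / 10 = 2.3 sts/cm.
22.86 × 2.3 = 52.58 sts.
→ 54.

Cast on 54 stitches.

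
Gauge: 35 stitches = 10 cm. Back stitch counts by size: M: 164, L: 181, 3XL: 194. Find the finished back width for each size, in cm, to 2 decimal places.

M 46.86 cm; L 51.71 cm; 3XL 55.43 cm.

35/10 = 3.5 sts per cm.
M: 164 / 3.5 = 46.857 → 46.86 cm.
L: 181 / 3.5 = 51.714 → 51.71 cm.
3XL: 194 / 3.5 = 55.429 → 55.43 cm.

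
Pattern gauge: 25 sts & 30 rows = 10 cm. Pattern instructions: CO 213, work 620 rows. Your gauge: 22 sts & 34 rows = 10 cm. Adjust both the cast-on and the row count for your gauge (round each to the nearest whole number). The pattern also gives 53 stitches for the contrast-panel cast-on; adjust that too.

Stitches: 213 × 22/25 = 187.44 → 187.
Rows: 620 × 34/30 = 702.67 → 703.
contrast-panel cast-on: 53 × 22/25 = 46.64 → 47.

Cast on 187 stitches; work 703 rows; contrast-panel cast-on 47 stitches.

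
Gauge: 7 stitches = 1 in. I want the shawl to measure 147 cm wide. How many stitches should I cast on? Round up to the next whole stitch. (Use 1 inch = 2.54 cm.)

147 cm = 57.87 in.
7 stitches / 1 in = 7 stitches per inch.
57.87 × 7 = 405.12 stitches.
Round up → 406.

Cast on 406 stitches.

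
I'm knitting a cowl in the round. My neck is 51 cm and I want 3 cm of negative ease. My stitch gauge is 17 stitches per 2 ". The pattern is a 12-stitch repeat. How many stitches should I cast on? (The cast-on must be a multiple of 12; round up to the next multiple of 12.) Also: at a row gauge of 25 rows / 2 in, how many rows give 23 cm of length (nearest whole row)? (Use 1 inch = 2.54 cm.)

Finished = 51 − 3 = 48 cm.
48 cm × 1/2.54 = 18.90 inches.
17/2 = 8.5 sts per in; 18.90 × 8.5 = 160.63 sts.
Next multiple of 12 → 168.
23 cm = 9.06 inches; × 12.5 = 113.19 → 113 rows.

Cast on 168 stitches; work 113 rows.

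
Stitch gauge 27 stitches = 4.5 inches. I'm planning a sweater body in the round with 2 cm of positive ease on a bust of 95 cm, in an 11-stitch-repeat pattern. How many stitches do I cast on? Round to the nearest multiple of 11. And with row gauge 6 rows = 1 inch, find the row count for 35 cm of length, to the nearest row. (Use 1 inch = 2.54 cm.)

Finished = 95 + 2 = 97 cm.
97 cm × 1/2.54 = 38.19 inches.
27/4.5 = 6 sts per in; 38.19 × 6 = 229.13 sts.
Nearest multiple of 11 → 231.
35 cm = 13.78 inches; × 6 = 82.68 → 83 rows.

Cast on 231 stitches; work 83 rows.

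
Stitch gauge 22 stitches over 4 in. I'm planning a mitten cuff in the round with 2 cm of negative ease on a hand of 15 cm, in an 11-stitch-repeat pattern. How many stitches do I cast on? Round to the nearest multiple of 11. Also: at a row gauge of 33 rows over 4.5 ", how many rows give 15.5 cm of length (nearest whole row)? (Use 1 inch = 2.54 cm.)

Finished = 15 − 2 = 13 cm.
13 cm × 1/2.54 = 5.12 inches.
22/4 = 5.5 sts per in; 5.12 × 5.5 = 28.15 sts.
Nearest multiple of 11 → 33.
15.5 cm = 6.10 inches; × 7.333 = 44.75 → 45 rows.

Cast on 33 stitches; work 45 rows.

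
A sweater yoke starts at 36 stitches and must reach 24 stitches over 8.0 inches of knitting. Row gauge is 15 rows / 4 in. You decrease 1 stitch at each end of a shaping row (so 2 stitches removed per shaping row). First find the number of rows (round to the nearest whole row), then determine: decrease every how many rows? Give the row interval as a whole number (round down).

Decrease every 5th row.

Rows = 8.0 × 3.75 = 30.0 → 30 rows.
Stitches to remove: 12 → 6 shaping rows (at 2 st each).
30 / 6 = 5.00 → every 5 rows.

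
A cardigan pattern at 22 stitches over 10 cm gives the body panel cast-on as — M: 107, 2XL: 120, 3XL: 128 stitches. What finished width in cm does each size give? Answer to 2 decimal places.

M 48.64 cm; 2XL 54.55 cm; 3XL 58.18 cm.

22/10 = 2.2 sts per cm.
M: 107 / 2.2 = 48.636 → 48.64 cm.
2XL: 120 / 2.2 = 54.545 → 54.55 cm.
3XL: 128 / 2.2 = 58.182 → 58.18 cm.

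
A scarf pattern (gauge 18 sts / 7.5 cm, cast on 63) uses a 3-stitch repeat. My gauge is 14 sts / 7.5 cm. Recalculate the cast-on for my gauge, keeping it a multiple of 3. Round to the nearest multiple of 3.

63 × 14 / 18 = 49.00.
Nearest multiple of 3: 48.

CO 48 sts.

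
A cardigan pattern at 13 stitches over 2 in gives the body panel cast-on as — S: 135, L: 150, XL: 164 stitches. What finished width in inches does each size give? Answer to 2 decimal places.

S 20.77 inches; L 23.08 inches; XL 25.23 inches.

13/2 = 6.5 sts per in.
S: 135 / 6.5 = 20.769 → 20.77 in.
L: 150 / 6.5 = 23.077 → 23.08 in.
XL: 164 / 6.5 = 25.231 → 25.23 in.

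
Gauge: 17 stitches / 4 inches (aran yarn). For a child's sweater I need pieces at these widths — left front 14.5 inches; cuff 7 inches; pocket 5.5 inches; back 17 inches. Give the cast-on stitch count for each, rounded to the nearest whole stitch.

Rate = 17/4 = 4.25 sts per in.
left front: 14.5 × 4.25 = 61.62 → 62.
cuff: 7 × 4.25 = 29.75 → 30.
pocket: 5.5 × 4.25 = 23.38 → 23.
back: 17 × 4.25 = 72.25 → 72.

left front 62; cuff 30; pocket 23; back 72.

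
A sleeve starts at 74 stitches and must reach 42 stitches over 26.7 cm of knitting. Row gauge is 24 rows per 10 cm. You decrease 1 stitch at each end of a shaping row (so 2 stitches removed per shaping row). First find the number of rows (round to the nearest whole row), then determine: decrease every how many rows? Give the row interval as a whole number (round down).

Rows = 26.7 × 2.4 = 64.1 → 64 rows.
Stitches to remove: 32 → 16 shaping rows (at 2 st each).
64 / 16 = 4.00 → every 4 rows.

Decrease every 4th row.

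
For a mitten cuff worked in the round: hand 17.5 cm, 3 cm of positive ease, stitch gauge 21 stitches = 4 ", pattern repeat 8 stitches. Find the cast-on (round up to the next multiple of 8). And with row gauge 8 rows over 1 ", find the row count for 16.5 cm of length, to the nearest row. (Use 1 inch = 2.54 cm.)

Finished = 17.5 + 3 = 20.5 cm.
20.5 cm × 1/2.54 = 8.07 inches.
21/4 = 5.25 sts per in; 8.07 × 5.25 = 42.37 sts.
Next multiple of 8 → 48.
16.5 cm = 6.50 inches; × 8 = 51.97 → 52 rows.

Cast on 48 stitches; work 52 rows.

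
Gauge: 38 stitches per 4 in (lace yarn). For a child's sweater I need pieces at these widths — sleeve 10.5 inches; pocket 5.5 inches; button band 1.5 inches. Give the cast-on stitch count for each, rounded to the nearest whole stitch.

sleeve 100; pocket 52; button band 14.

Rate = 38/4 = 9.5 sts per in.
sleeve: 10.5 × 9.5 = 99.75 → 100.
pocket: 5.5 × 9.5 = 52.25 → 52.
button band: 1.5 × 9.5 = 14.25 → 14.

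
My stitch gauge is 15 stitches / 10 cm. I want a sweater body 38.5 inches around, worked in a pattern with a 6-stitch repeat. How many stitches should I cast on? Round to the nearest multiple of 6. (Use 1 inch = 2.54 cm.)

CO 144 sts.

38.5 in = 38.5 × 2.54 = 97.79 cm.
15 / 10 = 1.5 sts/cm.
97.79 × 1.5 = 146.69 sts.
→ 144.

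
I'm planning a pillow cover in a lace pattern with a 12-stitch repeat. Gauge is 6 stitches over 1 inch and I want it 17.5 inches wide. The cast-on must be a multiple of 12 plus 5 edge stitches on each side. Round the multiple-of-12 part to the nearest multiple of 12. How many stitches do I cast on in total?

6 / 1 = 6 sts per inch.
17.5 × 6 = 105.00 sts.
Less 10 edge sts → 95.00 for the repeat.
Nearest multiple of 12: 96.
Add back 10 edge sts → 106.

Cast on 106 stitches.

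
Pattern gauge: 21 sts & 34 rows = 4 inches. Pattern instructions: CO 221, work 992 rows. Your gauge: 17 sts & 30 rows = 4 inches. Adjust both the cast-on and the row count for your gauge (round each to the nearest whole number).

Stitches: 221 × 17/21 = 178.90 → 179.
Rows: 992 × 30/34 = 875.29 → 875.

Cast on 179 stitches; work 875 rows.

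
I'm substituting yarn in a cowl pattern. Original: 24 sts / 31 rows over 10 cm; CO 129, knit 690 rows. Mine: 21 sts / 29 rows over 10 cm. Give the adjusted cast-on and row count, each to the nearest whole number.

Stitches: 129 × 21/24 = 112.88 → 113.
Rows: 690 × 29/31 = 645.48 → 645.

Cast on 113 stitches; work 645 rows.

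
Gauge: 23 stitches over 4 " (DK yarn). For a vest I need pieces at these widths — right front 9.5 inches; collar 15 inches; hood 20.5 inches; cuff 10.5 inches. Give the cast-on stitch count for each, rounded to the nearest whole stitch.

Rate = 23/4 = 5.75 sts per in.
right front: 9.5 × 5.75 = 54.62 → 55.
collar: 15 × 5.75 = 86.25 → 86.
hood: 20.5 × 5.75 = 117.88 → 118.
cuff: 10.5 × 5.75 = 60.38 → 60.

right front 55; collar 86; hood 118; cuff 60.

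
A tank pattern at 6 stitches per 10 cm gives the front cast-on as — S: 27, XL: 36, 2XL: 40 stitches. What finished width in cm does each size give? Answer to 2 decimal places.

S 45.00 cm; XL 60.00 cm; 2XL 66.67 cm.

6/10 = 0.6 sts per cm.
S: 27 / 0.6 = 45.000 → 45.00 cm.
XL: 36 / 0.6 = 60.000 → 60.00 cm.
2XL: 40 / 0.6 = 66.667 → 66.67 cm.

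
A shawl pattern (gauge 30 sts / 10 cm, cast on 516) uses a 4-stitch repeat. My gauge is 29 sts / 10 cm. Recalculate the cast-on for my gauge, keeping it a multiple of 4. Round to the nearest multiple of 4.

516 × 29 / 30 = 498.80.
Nearest multiple of 4: 500.

CO 500 sts.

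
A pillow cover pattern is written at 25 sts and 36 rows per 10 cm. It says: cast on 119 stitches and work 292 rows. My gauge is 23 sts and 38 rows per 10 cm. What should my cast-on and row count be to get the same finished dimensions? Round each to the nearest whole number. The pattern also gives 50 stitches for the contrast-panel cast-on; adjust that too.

Stitches: 119 × 23/25 = 109.48 → 109.
Rows: 292 × 38/36 = 308.22 → 308.
contrast-panel cast-on: 50 × 23/25 = 46.00 → 46.

Cast on 109 stitches; work 308 rows; contrast-panel cast-on 46 stitches.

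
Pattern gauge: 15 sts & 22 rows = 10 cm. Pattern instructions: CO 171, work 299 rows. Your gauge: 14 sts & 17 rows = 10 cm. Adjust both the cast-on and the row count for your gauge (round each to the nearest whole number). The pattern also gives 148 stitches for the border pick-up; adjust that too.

Cast on 160 stitches; work 231 rows; border pick-up 138 stitches.

Stitches: 171 × 14/15 = 159.60 → 160.
Rows: 299 × 17/22 = 231.05 → 231.
border pick-up: 148 × 14/15 = 138.13 → 138.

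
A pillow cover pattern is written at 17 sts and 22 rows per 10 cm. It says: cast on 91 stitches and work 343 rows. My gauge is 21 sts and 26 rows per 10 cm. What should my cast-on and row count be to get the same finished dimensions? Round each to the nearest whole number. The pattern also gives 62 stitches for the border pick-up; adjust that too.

Cast on 112 stitches; work 405 rows; border pick-up 77 stitches.

Stitches: 91 × 21/17 = 112.41 → 112.
Rows: 343 × 26/22 = 405.36 → 405.
border pick-up: 62 × 21/17 = 76.59 → 77.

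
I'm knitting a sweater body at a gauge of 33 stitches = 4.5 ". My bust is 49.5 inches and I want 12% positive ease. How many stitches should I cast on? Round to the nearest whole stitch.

Cast on 407 stitches.

Finished = 49.5 × 1.12 = 55.44 in.
33 / 4.5 = 7.333 sts per inch.
55.44 × 7.333 = 406.56 sts.
→ 407 sts.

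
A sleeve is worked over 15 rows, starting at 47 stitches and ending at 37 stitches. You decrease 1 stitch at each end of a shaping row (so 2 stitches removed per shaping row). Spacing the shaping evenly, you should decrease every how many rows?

Decrease every 3rd row.

Stitches to remove: |37 − 47| = 10.
Shaping rows needed: 10 / 2 = 5.
15 rows / 5 = every 3 rows.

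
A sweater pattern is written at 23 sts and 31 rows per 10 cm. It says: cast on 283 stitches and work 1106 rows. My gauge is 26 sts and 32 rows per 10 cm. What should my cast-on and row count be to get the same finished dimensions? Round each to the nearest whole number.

Stitches: 283 × 26/23 = 319.91 → 320.
Rows: 1106 × 32/31 = 1141.68 → 1142.

Cast on 320 stitches; work 1142 rows.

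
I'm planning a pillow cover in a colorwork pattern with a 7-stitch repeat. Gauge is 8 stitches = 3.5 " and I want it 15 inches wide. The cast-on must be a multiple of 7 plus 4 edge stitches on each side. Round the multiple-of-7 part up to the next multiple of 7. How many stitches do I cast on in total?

Cast on 36 stitches.

8 / 3.5 = 2.286 sts per inch.
15 × 2.286 = 34.29 sts.
Less 8 edge sts → 26.29 for the repeat.
Next multiple of 7: 28.
Add back 8 edge sts → 36.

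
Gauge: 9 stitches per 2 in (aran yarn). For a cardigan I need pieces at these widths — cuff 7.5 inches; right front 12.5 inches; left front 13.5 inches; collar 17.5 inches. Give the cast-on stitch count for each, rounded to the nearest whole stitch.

cuff 34; right front 56; left front 61; collar 79.

Rate = 9/2 = 4.5 sts per in.
cuff: 7.5 × 4.5 = 33.75 → 34.
right front: 12.5 × 4.5 = 56.25 → 56.
left front: 13.5 × 4.5 = 60.75 → 61.
collar: 17.5 × 4.5 = 78.75 → 79.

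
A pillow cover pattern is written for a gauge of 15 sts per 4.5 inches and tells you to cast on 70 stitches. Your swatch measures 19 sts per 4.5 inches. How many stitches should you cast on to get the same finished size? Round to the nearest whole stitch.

Scale factor = 19 / 15 = 1.267.
70 × 19 / 15 = 88.67 sts.
→ 89 sts.

89 stitches.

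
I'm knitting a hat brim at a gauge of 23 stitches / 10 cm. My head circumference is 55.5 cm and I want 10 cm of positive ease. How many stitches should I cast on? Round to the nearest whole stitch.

Finished = 55.5 + 10 = 65.5 cm.
23 / 10 = 2.3 sts per cm.
65.50 × 2.3 = 150.65 sts.
→ 151 sts.

CO 151 sts.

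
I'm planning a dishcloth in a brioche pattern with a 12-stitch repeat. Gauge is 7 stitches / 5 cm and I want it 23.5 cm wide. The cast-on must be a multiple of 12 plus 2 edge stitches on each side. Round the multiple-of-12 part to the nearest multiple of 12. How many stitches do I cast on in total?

28 stitches.

7 / 5 = 1.4 sts per cm.
23.5 × 1.4 = 32.90 sts.
Less 4 edge sts → 28.90 for the repeat.
Nearest multiple of 12: 24.
Add back 4 edge sts → 28.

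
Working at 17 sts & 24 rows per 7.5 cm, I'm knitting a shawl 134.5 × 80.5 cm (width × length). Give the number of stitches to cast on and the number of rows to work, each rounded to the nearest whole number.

Stitch gauge = 17/7.5 = 2.267 sts/cm; 134.5 × 2.267 = 304.87 → 305 sts.
Row gauge = 24/7.5 = 3.2 rows/cm; 80.5 × 3.2 = 257.60 → 258 rows.

Cast on 305 stitches and work 258 rows.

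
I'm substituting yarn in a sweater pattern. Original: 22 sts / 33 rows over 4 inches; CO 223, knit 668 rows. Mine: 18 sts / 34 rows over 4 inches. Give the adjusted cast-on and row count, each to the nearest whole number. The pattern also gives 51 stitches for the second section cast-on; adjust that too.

Cast on 182 stitches; work 688 rows; second section cast-on 42 stitches.

Stitches: 223 × 18/22 = 182.45 → 182.
Rows: 668 × 34/33 = 688.24 → 688.
second section cast-on: 51 × 18/22 = 41.73 → 42.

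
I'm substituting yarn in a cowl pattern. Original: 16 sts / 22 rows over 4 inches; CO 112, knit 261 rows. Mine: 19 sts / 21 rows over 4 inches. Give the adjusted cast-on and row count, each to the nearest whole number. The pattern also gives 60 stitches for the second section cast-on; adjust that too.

Cast on 133 stitches; work 249 rows; second section cast-on 71 stitches.

Stitches: 112 × 19/16 = 133.00 → 133.
Rows: 261 × 21/22 = 249.14 → 249.
second section cast-on: 60 × 19/16 = 71.25 → 71.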